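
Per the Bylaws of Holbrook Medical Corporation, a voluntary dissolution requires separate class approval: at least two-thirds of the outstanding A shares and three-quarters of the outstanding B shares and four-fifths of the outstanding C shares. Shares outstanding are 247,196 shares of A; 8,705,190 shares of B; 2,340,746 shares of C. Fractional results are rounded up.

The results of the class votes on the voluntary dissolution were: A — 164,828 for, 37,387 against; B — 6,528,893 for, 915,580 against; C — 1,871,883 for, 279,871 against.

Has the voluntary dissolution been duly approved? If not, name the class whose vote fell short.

Not approved — the C shares did not give the required vote.

A: 2/3 of 247196 = 164797.33, rounded up to 164798; 164,798 required, 164,828 in favor — approved.
B: 3/4 of 8705190 = 6528892.50, rounded up to 6528893; 6,528,893 required, 6,528,893 in favor — approved.
C: 4/5 of 2340746 = 1872596.80, rounded up to 1872597; 1,872,597 required, 1,871,883 in favor — not approved.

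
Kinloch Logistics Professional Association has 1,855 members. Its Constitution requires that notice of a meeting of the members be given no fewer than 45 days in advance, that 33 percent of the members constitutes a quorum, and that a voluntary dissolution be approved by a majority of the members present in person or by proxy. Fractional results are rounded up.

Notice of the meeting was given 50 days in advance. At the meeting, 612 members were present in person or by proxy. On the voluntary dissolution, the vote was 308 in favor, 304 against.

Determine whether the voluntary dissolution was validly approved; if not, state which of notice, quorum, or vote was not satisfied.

Notice: 50 days given; 45 required. Satisfied.
Quorum: 33% of 1,855 = 612.15, rounded up to 613; 612 present. Not satisfied.
Vote: requires a majority of those present (612); a majority of 612 is 307, so 307 needed; 308 in favor. Satisfied.

Invalid — quorum requirement not satisfied.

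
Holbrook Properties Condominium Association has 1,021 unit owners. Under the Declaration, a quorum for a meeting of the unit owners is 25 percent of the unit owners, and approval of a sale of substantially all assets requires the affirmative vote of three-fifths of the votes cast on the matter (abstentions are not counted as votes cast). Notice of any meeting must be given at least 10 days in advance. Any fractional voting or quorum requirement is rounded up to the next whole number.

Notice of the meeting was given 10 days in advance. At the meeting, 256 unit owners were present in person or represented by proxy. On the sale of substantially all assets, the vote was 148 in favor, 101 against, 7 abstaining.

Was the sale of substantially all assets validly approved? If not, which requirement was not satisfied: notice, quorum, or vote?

Invalid — vote requirement not satisfied.

Notice: 10 days given; 10 required. Satisfied.
Quorum: 25% of 1,021 = 255.25, rounded up to 256; 256 present. Satisfied.
Vote: requires three-fifths of the votes cast (256 − 7 abstaining = 249); 3/5 of 249 = 149.40, rounded up to 150, so 150 needed; 148 in favor. Not satisfied.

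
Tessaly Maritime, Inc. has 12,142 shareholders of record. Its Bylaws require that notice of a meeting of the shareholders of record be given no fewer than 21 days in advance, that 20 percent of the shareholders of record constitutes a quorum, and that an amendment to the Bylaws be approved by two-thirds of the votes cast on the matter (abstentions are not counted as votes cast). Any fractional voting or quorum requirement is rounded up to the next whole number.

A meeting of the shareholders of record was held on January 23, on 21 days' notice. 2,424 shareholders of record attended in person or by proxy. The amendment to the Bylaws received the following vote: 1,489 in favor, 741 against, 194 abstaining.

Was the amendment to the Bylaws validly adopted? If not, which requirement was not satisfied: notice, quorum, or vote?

Notice: 21 days given; 21 required. Satisfied.
Quorum: 20% of 12,142 = 2,428.40, rounded up to 2,429; 2,424 present. Not satisfied.
Vote: requires two-thirds of the votes cast (2,424 − 194 abstaining = 2,230); 2/3 of 2230 = 1486.67, rounded up to 1487, so 1,487 needed; 1,489 in favor. Satisfied.

Invalid — quorum requirement not satisfied.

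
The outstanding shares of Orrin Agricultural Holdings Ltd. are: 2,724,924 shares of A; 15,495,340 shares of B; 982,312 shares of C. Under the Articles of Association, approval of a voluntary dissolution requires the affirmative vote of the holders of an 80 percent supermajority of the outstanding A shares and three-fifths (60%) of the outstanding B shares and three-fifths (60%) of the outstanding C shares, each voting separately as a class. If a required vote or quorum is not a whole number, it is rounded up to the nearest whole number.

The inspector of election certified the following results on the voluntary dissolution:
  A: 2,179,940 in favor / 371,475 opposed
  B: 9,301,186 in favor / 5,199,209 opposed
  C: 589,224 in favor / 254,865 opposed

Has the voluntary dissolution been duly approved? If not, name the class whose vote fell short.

Not approved — the C shares did not give the required vote.

A: 4/5 of 2724924 = 2179939.20, rounded up to 2179940; 2,179,940 required, 2,179,940 in favor — approved.
B: 3/5 of 15495340 = 9297204; 9,297,204 required, 9,301,186 in favor — approved.
C: 3/5 of 982312 = 589387.20, rounded up to 589388; 589,388 required, 589,224 in favor — not approved.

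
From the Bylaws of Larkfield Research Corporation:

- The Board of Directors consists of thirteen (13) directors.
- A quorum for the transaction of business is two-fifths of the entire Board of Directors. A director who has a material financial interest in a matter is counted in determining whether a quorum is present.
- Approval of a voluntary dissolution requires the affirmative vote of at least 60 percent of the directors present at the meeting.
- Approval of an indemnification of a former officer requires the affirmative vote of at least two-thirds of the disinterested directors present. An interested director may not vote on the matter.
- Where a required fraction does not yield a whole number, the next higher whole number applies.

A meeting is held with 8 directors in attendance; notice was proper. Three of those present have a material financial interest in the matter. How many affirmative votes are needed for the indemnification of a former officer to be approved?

The indemnification of a former officer requires two-thirds of the disinterested directors present (8 − 3 = 5).
2/3 of 5 = 3.33, rounded up to 4.

4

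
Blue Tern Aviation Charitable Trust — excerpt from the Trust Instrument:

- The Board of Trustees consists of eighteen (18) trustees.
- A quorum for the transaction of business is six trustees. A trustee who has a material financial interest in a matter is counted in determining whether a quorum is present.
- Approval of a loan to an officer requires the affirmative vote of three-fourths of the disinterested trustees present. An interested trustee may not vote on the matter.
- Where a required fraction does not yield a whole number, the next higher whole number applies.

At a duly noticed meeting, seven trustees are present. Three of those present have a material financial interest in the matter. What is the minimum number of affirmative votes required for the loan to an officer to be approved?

The loan to an officer requires three-fourths of the disinterested trustees present (7 − 3 = 4).
3/4 of 4 = 3.

3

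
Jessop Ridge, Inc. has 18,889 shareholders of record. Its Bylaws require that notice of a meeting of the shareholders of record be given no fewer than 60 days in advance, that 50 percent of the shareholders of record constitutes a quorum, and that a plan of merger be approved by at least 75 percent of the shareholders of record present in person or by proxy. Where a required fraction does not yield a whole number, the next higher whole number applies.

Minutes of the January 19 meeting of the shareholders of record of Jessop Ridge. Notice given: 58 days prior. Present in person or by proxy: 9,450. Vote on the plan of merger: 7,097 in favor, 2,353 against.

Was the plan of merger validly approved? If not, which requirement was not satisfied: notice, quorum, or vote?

Invalid — notice requirement not satisfied.

Notice: 58 days given; 60 required. Not satisfied.
Quorum: 50% of 18,889 = 9,444.50, rounded up to 9,445; 9,450 present. Satisfied.
Vote: requires three-fourths of those present (9,450); 3/4 of 9450 = 7087.50, rounded up to 7088, so 7,088 needed; 7,097 in favor. Satisfied.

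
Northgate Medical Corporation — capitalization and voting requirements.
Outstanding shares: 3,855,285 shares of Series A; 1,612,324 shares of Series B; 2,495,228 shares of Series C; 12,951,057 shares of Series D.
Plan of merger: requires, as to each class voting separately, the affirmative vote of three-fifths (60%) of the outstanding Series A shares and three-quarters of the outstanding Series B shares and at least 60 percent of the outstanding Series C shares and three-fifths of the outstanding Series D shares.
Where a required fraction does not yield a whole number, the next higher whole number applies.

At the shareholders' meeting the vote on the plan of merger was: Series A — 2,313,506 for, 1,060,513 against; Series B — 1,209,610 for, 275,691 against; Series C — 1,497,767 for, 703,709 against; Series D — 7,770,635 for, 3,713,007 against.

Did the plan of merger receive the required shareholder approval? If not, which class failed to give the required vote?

Approved — every class gave the required vote.

Series A: 3/5 of 3855285 = 2313171; 2,313,171 required, 2,313,506 in favor — approved.
Series B: 3/4 of 1612324 = 1209243; 1,209,243 required, 1,209,610 in favor — approved.
Series C: 3/5 of 2495228 = 1497136.80, rounded up to 1497137; 1,497,137 required, 1,497,767 in favor — approved.
Series D: 3/5 of 12951057 = 7770634.20, rounded up to 7770635; 7,770,635 required, 7,770,635 in favor — approved.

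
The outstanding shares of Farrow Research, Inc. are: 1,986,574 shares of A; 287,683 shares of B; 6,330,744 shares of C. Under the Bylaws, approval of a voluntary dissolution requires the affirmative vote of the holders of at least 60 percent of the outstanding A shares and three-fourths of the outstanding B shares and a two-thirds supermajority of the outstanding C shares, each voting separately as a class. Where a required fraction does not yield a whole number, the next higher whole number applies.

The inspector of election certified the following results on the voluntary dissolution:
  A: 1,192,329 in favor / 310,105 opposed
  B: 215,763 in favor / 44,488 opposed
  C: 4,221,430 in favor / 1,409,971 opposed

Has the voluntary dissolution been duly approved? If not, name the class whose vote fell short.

Approved — every class gave the required vote.

A: 3/5 of 1986574 = 1191944.40, rounded up to 1191945; 1,191,945 required, 1,192,329 in favor — approved.
B: 3/4 of 287683 = 215762.25, rounded up to 215763; 215,763 required, 215,763 in favor — approved.
C: 2/3 of 6330744 = 4220496; 4,220,496 required, 4,221,430 in favor — approved.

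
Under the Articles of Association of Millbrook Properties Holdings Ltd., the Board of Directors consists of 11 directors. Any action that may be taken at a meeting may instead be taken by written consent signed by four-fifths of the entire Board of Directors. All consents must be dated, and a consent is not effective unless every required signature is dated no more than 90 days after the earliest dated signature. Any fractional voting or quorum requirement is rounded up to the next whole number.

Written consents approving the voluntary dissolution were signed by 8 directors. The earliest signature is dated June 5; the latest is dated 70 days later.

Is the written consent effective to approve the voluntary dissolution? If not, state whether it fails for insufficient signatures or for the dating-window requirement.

Signatures required: four-fifths of 11 — 4/5 of 11 = 8.80, rounded up to 9, so 9 needed; 8 signed. Insufficient.
Dating window: the latest signature is 70 days after the earliest; the limit is 90 days. Within the window.

Not effective — insufficient signatures.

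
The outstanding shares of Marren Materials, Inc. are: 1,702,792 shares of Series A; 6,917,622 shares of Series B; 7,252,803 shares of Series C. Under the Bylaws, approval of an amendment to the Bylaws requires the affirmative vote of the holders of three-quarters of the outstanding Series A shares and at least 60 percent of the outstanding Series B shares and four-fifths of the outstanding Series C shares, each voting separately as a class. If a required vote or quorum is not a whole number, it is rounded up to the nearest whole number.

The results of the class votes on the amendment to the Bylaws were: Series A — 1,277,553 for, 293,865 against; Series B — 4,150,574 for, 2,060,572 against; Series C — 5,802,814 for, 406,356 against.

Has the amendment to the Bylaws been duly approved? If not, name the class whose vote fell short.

Approved — every class gave the required vote.

Series A: 3/4 of 1702792 = 1277094; 1,277,094 required, 1,277,553 in favor — approved.
Series B: 3/5 of 6917622 = 4150573.20, rounded up to 4150574; 4,150,574 required, 4,150,574 in favor — approved.
Series C: 4/5 of 7252803 = 5802242.40, rounded up to 5802243; 5,802,243 required, 5,802,814 in favor — approved.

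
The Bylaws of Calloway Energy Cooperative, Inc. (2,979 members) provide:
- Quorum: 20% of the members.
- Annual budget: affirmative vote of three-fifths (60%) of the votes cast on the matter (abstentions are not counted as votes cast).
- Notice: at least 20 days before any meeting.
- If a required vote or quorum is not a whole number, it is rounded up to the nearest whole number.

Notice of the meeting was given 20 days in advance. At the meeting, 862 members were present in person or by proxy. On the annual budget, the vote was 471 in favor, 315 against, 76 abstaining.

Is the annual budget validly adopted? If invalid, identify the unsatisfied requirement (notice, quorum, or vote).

Notice: 20 days given; 20 required. Satisfied.
Quorum: 20% of 2,979 = 595.80, rounded up to 596; 862 present. Satisfied.
Vote: requires three-fifths of the votes cast (862 − 76 abstaining = 786); 3/5 of 786 = 471.60, rounded up to 472, so 472 needed; 471 in favor. Not satisfied.

Invalid — vote requirement not satisfied.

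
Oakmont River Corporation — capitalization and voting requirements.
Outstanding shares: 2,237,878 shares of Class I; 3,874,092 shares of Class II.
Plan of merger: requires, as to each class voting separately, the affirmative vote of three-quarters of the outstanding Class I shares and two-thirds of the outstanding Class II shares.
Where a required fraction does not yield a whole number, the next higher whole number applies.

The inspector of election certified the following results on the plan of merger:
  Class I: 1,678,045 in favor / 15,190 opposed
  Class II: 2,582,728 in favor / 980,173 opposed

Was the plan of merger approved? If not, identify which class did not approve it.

Class I: 3/4 of 2237878 = 1678408.50, rounded up to 1678409; 1,678,409 required, 1,678,045 in favor — not approved.
Class II: 2/3 of 3874092 = 2582728; 2,582,728 required, 2,582,728 in favor — approved.

Not approved — the Class I shares did not give the required vote.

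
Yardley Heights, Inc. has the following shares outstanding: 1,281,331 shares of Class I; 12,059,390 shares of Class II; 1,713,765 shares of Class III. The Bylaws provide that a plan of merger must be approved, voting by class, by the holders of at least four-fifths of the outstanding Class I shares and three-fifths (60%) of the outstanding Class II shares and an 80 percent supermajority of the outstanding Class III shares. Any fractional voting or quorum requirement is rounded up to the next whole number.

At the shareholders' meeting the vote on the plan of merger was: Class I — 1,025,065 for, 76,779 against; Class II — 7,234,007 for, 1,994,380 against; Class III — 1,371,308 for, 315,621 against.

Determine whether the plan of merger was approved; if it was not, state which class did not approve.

Class I: 4/5 of 1281331 = 1025064.80, rounded up to 1025065; 1,025,065 required, 1,025,065 in favor — approved.
Class II: 3/5 of 12059390 = 7235634; 7,235,634 required, 7,234,007 in favor — not approved.
Class III: 4/5 of 1713765 = 1371012; 1,371,012 required, 1,371,308 in favor — approved.

Not approved — the Class II shares did not give the required vote.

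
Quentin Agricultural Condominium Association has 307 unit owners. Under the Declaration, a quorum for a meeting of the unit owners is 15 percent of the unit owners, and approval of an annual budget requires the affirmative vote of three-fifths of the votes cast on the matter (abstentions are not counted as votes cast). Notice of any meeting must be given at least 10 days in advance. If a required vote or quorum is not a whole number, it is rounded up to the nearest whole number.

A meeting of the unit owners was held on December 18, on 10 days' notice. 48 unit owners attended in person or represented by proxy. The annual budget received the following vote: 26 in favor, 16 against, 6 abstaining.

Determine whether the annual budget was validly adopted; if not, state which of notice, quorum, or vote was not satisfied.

Notice: 10 days given; 10 required. Satisfied.
Quorum: 15% of 307 = 46.05, rounded up to 47; 48 present. Satisfied.
Vote: requires three-fifths of the votes cast (48 − 6 abstaining = 42); 3/5 of 42 = 25.20, rounded up to 26, so 26 needed; 26 in favor. Satisfied.

Valid — all requirements satisfied.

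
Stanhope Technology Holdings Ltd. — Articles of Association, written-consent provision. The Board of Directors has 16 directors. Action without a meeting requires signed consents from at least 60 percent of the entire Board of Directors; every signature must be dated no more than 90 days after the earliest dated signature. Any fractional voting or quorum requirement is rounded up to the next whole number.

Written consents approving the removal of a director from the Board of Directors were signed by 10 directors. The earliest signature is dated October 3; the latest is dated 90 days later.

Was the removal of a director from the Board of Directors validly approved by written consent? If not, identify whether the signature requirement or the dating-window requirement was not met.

Signatures required: at least 60 percent of 16 — 3/5 of 16 = 9.60, rounded up to 10, so 10 needed; 10 signed. Sufficient.
Dating window: the latest signature is 90 days after the earliest; the limit is 90 days. Within the window.

Effective — both the signature and dating-window requirements are satisfied.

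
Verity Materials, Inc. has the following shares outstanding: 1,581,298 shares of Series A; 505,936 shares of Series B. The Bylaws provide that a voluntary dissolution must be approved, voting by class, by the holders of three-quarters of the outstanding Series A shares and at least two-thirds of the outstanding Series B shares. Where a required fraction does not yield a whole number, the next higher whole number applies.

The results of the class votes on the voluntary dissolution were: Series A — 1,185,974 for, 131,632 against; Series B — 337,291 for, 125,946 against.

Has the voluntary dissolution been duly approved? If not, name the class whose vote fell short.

Series A: 3/4 of 1581298 = 1185973.50, rounded up to 1185974; 1,185,974 required, 1,185,974 in favor — approved.
Series B: 2/3 of 505936 = 337290.67, rounded up to 337291; 337,291 required, 337,291 in favor — approved.

Approved — every class gave the required vote.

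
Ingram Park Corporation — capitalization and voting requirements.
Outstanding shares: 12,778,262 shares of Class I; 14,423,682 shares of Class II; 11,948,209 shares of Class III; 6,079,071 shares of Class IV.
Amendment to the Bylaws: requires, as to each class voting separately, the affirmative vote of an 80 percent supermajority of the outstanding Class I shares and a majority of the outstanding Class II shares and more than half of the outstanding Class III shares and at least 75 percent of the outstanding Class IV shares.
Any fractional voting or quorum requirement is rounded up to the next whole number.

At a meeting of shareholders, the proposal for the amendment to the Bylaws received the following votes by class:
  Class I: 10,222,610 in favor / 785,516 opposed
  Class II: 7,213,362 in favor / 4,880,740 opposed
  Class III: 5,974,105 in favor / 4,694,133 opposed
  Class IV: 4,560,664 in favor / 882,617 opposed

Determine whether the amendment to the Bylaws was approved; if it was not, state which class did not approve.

Class I: 4/5 of 12778262 = 10222609.60, rounded up to 10222610; 10,222,610 required, 10,222,610 in favor — approved.
Class II: a majority of 14423682 is 7211842; 7,211,842 required, 7,213,362 in favor — approved.
Class III: a majority of 11948209 is 5974105; 5,974,105 required, 5,974,105 in favor — approved.
Class IV: 3/4 of 6079071 = 4559303.25, rounded up to 4559304; 4,559,304 required, 4,560,664 in favor — approved.

Approved — every class gave the required vote.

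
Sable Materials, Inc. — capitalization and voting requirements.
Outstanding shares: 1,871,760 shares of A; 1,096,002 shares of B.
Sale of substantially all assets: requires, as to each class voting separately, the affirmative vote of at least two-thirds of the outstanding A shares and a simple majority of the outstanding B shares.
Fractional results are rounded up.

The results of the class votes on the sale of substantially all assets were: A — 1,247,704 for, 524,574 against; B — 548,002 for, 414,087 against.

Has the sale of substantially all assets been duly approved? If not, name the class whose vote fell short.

Not approved — the A shares did not give the required vote.

A: 2/3 of 1871760 = 1247840; 1,247,840 required, 1,247,704 in favor — not approved.
B: a majority of 1096002 is 548002; 548,002 required, 548,002 in favor — approved.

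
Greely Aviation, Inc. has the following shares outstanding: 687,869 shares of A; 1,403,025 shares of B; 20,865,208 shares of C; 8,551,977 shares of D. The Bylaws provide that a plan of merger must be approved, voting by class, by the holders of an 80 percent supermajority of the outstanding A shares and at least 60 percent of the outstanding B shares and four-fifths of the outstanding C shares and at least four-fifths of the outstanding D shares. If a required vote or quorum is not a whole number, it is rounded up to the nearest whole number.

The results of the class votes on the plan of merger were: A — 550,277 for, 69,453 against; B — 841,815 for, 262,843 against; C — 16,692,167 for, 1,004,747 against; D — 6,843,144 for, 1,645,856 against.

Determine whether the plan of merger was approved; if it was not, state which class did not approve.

A: 4/5 of 687869 = 550295.20, rounded up to 550296; 550,296 required, 550,277 in favor — not approved.
B: 3/5 of 1403025 = 841815; 841,815 required, 841,815 in favor — approved.
C: 4/5 of 20865208 = 16692166.40, rounded up to 16692167; 16,692,167 required, 16,692,167 in favor — approved.
D: 4/5 of 8551977 = 6841581.60, rounded up to 6841582; 6,841,582 required, 6,843,144 in favor — approved.

Not approved — the A shares did not give the required vote.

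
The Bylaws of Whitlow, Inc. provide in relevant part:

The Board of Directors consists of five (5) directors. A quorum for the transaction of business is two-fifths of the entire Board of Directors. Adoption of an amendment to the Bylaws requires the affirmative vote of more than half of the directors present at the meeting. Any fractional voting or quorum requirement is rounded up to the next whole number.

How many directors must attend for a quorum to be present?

2

2/5 of 5 = 2.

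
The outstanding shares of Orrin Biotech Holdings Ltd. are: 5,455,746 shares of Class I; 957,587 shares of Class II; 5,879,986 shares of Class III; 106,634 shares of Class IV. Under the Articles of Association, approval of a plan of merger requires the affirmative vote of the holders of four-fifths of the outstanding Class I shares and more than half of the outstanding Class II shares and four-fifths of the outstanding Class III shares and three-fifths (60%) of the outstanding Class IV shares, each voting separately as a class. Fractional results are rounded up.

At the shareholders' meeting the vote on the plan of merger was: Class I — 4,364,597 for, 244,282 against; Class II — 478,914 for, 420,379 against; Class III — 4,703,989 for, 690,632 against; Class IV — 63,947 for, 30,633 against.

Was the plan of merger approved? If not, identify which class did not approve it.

Class I: 4/5 of 5455746 = 4364596.80, rounded up to 4364597; 4,364,597 required, 4,364,597 in favor — approved.
Class II: a majority of 957587 is 478794; 478,794 required, 478,914 in favor — approved.
Class III: 4/5 of 5879986 = 4703988.80, rounded up to 4703989; 4,703,989 required, 4,703,989 in favor — approved.
Class IV: 3/5 of 106634 = 63980.40, rounded up to 63981; 63,981 required, 63,947 in favor — not approved.

Not approved — the Class IV shares did not give the required vote.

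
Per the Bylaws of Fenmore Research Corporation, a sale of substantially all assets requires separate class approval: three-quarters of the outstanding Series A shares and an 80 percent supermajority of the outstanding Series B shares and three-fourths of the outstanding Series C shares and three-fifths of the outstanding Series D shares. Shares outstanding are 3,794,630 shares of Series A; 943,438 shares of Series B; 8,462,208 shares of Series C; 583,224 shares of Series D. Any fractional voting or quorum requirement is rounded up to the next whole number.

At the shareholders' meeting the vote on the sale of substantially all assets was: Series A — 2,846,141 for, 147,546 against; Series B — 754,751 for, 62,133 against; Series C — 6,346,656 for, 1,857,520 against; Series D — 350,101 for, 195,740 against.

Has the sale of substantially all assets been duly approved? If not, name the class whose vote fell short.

Approved — every class gave the required vote.

Series A: 3/4 of 3794630 = 2845972.50, rounded up to 2845973; 2,845,973 required, 2,846,141 in favor — approved.
Series B: 4/5 of 943438 = 754750.40, rounded up to 754751; 754,751 required, 754,751 in favor — approved.
Series C: 3/4 of 8462208 = 6346656; 6,346,656 required, 6,346,656 in favor — approved.
Series D: 3/5 of 583224 = 349934.40, rounded up to 349935; 349,935 required, 350,101 in favor — approved.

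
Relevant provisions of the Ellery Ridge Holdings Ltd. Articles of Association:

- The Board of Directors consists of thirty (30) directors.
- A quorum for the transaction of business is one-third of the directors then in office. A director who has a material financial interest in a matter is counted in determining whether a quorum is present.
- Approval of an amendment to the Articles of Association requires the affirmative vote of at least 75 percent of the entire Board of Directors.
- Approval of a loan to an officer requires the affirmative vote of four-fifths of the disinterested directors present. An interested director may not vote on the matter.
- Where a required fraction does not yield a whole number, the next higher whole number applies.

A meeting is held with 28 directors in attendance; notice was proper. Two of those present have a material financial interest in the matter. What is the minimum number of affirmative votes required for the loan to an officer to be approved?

The loan to an officer requires four-fifths of the disinterested directors present (28 − 2 = 26).
4/5 of 26 = 20.80, rounded up to 21.

21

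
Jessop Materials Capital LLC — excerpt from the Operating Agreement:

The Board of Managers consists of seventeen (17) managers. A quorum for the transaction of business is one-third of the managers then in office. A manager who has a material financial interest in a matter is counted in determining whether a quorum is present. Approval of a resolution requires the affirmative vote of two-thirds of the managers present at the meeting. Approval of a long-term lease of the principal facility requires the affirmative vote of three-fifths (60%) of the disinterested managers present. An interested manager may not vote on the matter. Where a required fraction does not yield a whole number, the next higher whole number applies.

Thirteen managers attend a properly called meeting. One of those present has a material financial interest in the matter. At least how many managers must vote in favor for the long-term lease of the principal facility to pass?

8

The long-term lease of the principal facility requires three-fifths of the disinterested managers present (13 − 1 = 12).
3/5 of 12 = 7.20, rounded up to 8.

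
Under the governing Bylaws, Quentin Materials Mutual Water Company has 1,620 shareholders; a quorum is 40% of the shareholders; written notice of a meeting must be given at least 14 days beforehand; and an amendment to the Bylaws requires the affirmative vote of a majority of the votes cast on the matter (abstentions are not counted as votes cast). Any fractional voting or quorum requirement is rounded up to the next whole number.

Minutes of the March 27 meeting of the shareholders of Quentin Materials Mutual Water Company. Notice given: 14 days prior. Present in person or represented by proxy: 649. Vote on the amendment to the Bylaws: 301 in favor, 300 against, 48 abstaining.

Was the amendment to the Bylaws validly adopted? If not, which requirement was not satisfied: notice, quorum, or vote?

Notice: 14 days given; 14 required. Satisfied.
Quorum: 40% of 1,620 = 648; 649 present. Satisfied.
Vote: requires a majority of the votes cast (649 − 48 abstaining = 601); a majority of 601 is 301, so 301 needed; 301 in favor. Satisfied.

Valid — all requirements satisfied.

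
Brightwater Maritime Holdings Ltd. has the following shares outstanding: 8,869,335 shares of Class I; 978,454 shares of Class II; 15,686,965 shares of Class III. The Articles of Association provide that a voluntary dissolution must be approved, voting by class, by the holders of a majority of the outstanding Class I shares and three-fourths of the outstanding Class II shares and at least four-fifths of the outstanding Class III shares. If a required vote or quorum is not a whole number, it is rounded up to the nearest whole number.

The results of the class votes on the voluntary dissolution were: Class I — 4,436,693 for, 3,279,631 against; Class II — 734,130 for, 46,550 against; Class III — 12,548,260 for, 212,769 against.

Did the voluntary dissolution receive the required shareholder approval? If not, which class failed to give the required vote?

Class I: a majority of 8869335 is 4434668; 4,434,668 required, 4,436,693 in favor — approved.
Class II: 3/4 of 978454 = 733840.50, rounded up to 733841; 733,841 required, 734,130 in favor — approved.
Class III: 4/5 of 15686965 = 12549572; 12,549,572 required, 12,548,260 in favor — not approved.

Not approved — the Class III shares did not give the required vote.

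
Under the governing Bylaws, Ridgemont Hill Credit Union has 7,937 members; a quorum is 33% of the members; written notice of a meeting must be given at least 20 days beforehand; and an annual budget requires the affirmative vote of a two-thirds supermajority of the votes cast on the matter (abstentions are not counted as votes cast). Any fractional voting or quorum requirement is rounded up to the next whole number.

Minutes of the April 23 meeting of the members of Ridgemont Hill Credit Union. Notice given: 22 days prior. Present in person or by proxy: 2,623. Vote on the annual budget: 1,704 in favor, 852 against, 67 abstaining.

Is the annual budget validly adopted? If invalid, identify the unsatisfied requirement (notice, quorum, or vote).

Valid — all requirements satisfied.

Notice: 22 days given; 20 required. Satisfied.
Quorum: 33% of 7,937 = 2,619.21, rounded up to 2,620; 2,623 present. Satisfied.
Vote: requires two-thirds of the votes cast (2,623 − 67 abstaining = 2,556); 2/3 of 2556 = 1704, so 1,704 needed; 1,704 in favor. Satisfied.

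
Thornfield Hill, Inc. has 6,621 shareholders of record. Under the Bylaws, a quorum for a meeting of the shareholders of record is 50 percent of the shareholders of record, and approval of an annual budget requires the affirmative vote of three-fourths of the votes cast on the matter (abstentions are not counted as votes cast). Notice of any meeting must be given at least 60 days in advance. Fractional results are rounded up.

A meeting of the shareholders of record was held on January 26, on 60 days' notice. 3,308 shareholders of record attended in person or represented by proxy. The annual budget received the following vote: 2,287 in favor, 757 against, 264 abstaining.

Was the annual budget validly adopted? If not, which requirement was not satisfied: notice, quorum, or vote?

Notice: 60 days given; 60 required. Satisfied.
Quorum: 50% of 6,621 = 3,310.50, rounded up to 3,311; 3,308 present. Not satisfied.
Vote: requires three-fourths of the votes cast (3,308 − 264 abstaining = 3,044); 3/4 of 3044 = 2283, so 2,283 needed; 2,287 in favor. Satisfied.

Invalid — quorum requirement not satisfied.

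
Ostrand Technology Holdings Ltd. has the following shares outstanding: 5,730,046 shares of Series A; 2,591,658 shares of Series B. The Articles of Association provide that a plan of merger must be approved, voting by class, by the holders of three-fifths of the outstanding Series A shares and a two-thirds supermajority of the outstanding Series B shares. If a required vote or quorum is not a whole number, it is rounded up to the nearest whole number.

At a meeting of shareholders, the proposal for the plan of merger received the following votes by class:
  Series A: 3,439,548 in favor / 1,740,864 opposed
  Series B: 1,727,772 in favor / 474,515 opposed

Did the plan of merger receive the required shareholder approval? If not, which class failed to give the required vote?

Approved — every class gave the required vote.

Series A: 3/5 of 5730046 = 3438027.60, rounded up to 3438028; 3,438,028 required, 3,439,548 in favor — approved.
Series B: 2/3 of 2591658 = 1727772; 1,727,772 required, 1,727,772 in favor — approved.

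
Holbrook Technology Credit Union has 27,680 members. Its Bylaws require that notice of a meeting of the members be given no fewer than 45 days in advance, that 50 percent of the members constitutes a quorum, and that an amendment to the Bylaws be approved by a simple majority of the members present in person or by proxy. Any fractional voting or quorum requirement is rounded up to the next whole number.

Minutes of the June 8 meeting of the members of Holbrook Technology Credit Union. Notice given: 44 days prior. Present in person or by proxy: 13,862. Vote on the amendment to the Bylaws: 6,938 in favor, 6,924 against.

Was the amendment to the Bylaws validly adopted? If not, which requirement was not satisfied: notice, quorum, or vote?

Notice: 44 days given; 45 required. Not satisfied.
Quorum: 50% of 27,680 = 13,840; 13,862 present. Satisfied.
Vote: requires a majority of those present (13,862); a majority of 13862 is 6932, so 6,932 needed; 6,938 in favor. Satisfied.

Invalid — notice requirement not satisfied.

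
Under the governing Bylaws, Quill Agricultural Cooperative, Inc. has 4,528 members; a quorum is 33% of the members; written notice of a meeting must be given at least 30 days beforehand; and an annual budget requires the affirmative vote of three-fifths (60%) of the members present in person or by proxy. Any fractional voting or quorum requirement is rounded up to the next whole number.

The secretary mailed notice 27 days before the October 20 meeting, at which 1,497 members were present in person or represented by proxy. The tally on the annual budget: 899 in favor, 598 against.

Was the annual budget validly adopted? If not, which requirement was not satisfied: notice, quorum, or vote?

Invalid — notice requirement not satisfied.

Notice: 27 days given; 30 required. Not satisfied.
Quorum: 33% of 4,528 = 1,494.24, rounded up to 1,495; 1,497 present. Satisfied.
Vote: requires three-fifths of those present (1,497); 3/5 of 1497 = 898.20, rounded up to 899, so 899 needed; 899 in favor. Satisfied.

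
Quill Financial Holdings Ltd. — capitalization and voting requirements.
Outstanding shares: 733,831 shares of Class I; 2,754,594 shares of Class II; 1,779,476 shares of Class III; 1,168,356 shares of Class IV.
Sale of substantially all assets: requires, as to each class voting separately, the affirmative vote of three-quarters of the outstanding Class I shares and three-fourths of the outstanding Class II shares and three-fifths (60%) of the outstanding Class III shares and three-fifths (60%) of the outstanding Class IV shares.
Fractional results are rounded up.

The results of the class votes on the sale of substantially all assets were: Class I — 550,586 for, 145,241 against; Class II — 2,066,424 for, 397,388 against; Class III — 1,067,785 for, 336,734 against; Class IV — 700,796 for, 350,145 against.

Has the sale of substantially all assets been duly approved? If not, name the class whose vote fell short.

Not approved — the Class IV shares did not give the required vote.

Class I: 3/4 of 733831 = 550373.25, rounded up to 550374; 550,374 required, 550,586 in favor — approved.
Class II: 3/4 of 2754594 = 2065945.50, rounded up to 2065946; 2,065,946 required, 2,066,424 in favor — approved.
Class III: 3/5 of 1779476 = 1067685.60, rounded up to 1067686; 1,067,686 required, 1,067,785 in favor — approved.
Class IV: 3/5 of 1168356 = 701013.60, rounded up to 701014; 701,014 required, 700,796 in favor — not approved.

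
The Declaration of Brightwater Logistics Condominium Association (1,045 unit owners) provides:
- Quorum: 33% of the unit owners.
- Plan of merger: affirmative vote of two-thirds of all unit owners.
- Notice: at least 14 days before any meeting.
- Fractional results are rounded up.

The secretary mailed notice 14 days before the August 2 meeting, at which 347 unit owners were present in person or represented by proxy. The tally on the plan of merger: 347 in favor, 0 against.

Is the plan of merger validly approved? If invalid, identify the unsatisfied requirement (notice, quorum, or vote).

Notice: 14 days given; 14 required. Satisfied.
Quorum: 33% of 1,045 = 344.85, rounded up to 345; 347 present. Satisfied.
Vote: requires two-thirds of all unit owners (1,045); 2/3 of 1045 = 696.67, rounded up to 697, so 697 needed; 347 in favor. Not satisfied.

Invalid — vote requirement not satisfied.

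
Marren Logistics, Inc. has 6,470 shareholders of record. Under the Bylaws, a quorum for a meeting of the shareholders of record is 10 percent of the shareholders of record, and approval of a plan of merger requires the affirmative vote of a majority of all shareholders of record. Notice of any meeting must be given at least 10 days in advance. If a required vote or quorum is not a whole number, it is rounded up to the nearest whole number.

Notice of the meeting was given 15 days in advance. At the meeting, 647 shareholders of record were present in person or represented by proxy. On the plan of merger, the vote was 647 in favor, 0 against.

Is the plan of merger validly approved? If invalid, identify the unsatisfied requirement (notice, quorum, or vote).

Invalid — vote requirement not satisfied.

Notice: 15 days given; 10 required. Satisfied.
Quorum: 10% of 6,470 = 647; 647 present. Satisfied.
Vote: requires a majority of all shareholders of record (6,470); a majority of 6470 is 3236, so 3,236 needed; 647 in favor. Not satisfied.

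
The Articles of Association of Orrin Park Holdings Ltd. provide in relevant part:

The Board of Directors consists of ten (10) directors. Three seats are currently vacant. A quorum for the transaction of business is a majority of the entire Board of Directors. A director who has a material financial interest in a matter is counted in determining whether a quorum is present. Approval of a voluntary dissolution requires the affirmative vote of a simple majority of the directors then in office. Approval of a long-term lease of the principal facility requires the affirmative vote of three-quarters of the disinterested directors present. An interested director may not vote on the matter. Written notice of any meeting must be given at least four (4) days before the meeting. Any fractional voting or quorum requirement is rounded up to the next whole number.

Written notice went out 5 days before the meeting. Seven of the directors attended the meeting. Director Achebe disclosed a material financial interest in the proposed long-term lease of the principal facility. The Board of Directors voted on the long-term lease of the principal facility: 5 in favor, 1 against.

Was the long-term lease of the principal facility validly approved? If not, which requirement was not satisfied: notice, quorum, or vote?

Valid — all requirements satisfied.

Notice: 5 days given; 4 required (5 ≥ 4). Satisfied.
Quorum: 7 present (interested directors count toward quorum); quorum is 6. Satisfied.
Vote: the long-term lease of the principal facility requires three-fourths of the disinterested directors present (7 − 1 = 6). 3/4 of 6 = 4.50, rounded up to 5, so 5 affirmative votes are needed; 5 voted in favor. Satisfied.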